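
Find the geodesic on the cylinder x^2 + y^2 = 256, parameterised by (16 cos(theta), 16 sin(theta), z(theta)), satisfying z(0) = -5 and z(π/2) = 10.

Parameterise the cylinder of radius R = 16 as
    r(θ) = (16 cos θ, 16 sin θ, z(θ)).
The arc-length element is
    ds = sqrt(256 + (dz/dθ)^2) dθ,
so the Lagrangian is L = sqrt(256 + z'^2).
L depends on z' only, not on z or θ, so ∂L/∂z = 0 and
    ∂L/∂z' = z' / sqrt(256 + z'^2).
The Euler-Lagrange equation gives
    d/dθ( z' / sqrt(256 + z'^2) ) = 0,
so z' is constant. Integrating once:
    z(θ) = a θ + b,
a helix on the cylinder (a straight line when the cylinder is unrolled). The constants a, b are determined by the endpoint conditions.
With endpoint conditions z(0) = -5 and z(π/2) = 10: from z(0) = b we get b = -5, and a·π/2 + -5 = 10 gives a = 30/π, so
    z(θ) = (30/π) θ − 5.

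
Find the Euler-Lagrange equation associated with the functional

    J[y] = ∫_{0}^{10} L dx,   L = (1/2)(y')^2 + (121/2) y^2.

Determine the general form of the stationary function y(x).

The Lagrangian is L = (1/2)(y')^2 + (121/2) y^2.
∂L/∂y = 121y.
∂L/∂y' = y'.
The Euler-Lagrange equation d/dx(∂L/∂y') − ∂L/∂y = 0 becomes:
    y'' - 121 y = 0
General solution: y(x) = A e^(11x) + B e^(-11x), where A and B are arbitrary constants fixed by the endpoint conditions.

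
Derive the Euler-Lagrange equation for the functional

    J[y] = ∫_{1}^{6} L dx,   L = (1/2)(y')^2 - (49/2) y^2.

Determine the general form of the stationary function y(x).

The Lagrangian is L = (1/2)(y')^2 - (49/2) y^2.
∂L/∂y = -49y.
∂L/∂y' = y'.
The Euler-Lagrange equation d/dx(∂L/∂y') − ∂L/∂y = 0 becomes:
    y'' + 49 y = 0
General solution: y(x) = A sin(7x) + B cos(7x), where A and B are arbitrary constants fixed by the endpoint conditions.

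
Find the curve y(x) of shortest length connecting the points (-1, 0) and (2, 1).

Arc-length functional: J[y] = ∫ sqrt(1 + (y')^2) dx.
Lagrangian L = sqrt(1 + (y')^2) has no explicit y dependence, so ∂L/∂y = 0 and the Euler-Lagrange equation gives
    d/dx( y' / sqrt(1 + (y')^2) ) = 0  ⇒  y' / sqrt(1 + (y')^2) = const.
Hence y' is constant, so y(x) is affine.
Fitting the endpoints (-1, 0) and (2, 1):
    slope m = (1 − 0) / (2 − (-1)) = 1/3,
    intercept c = 0 − m·(-1) = 1/3.
Extremal: y(x) = (1/3) x + 1/3.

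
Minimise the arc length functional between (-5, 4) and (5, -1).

Arc-length functional: J[y] = ∫ sqrt(1 + (y')^2) dx.
Lagrangian L = sqrt(1 + (y')^2) has no explicit y dependence, so ∂L/∂y = 0 and the Euler-Lagrange equation gives
    d/dx( y' / sqrt(1 + (y')^2) ) = 0  ⇒  y' / sqrt(1 + (y')^2) = const.
Hence y' is constant, so y(x) is affine.
Fitting the endpoints (-5, 4) and (5, -1):
    slope m = ((-1) − 4) / (5 − (-5)) = -1/2,
    intercept c = 4 − m·(-5) = 3/2.
Extremal: y(x) = (-1/2) x + 3/2.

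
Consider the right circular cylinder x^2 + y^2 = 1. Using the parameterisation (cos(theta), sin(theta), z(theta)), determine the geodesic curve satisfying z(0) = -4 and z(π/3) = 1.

Parameterise the cylinder of radius R = 1 as
    r(θ) = (cos θ, sin θ, z(θ)).
The arc-length element is
    ds = sqrt(1 + (dz/dθ)^2) dθ,
so the Lagrangian is L = sqrt(1 + z'^2).
L depends on z' only, not on z or θ, so ∂L/∂z = 0 and
    ∂L/∂z' = z' / sqrt(1 + z'^2).
The Euler-Lagrange equation gives
    d/dθ( z' / sqrt(1 + z'^2) ) = 0,
so z' is constant. Integrating once:
    z(θ) = a θ + b,
a helix on the cylinder (a straight line when the cylinder is unrolled). The constants a, b are determined by the endpoint conditions.
With endpoint conditions z(0) = -4 and z(π/3) = 1: from z(0) = b we get b = -4, and a·π/3 + -4 = 1 gives a = 15/π, so
    z(θ) = (15/π) θ − 4.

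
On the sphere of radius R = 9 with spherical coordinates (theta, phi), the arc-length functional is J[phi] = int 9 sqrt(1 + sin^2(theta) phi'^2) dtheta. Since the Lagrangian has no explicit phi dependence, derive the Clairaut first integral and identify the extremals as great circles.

On the sphere of radius R = 9 with spherical coordinates (θ, φ), the induced metric is
    ds^2 = 81(dθ^2 + sin^2(θ) dφ^2).
Parameterise by θ; the arc-length functional is
    J[φ] = ∫ 9 sqrt(1 + sin^2(θ) (dφ/dθ)^2) dθ,
so L = 9 sqrt(1 + sin^2(θ) φ'^2). Compute
    ∂L/∂φ = 0  (L has no explicit φ dependence),
    ∂L/∂φ' = 9 sin^2(θ) φ' / sqrt(1 + sin^2(θ) φ'^2).
Since ∂L/∂φ = 0, the Euler-Lagrange equation
    d/dθ(∂L/∂φ') − ∂L/∂φ = 0
reduces to d/dθ(∂L/∂φ') = 0, i.e. the momentum conjugate to φ is conserved:
    9 sin^2(θ) φ' / sqrt(1 + sin^2(θ) φ'^2) = C.
The overall factor of 9 is constant, so dividing through gives Clairaut's relation sin^2(θ) φ' / sqrt(1 + sin^2(θ) φ'^2) = C' (with C' = C/9). Solving for φ' and integrating gives the great-circle family
    cot(θ) = A cos(φ − φ_0),
i.e. the intersection of the sphere with a plane through the origin. The two constants A and φ_0 (equivalently C and one phase) are fixed by the two endpoint conditions.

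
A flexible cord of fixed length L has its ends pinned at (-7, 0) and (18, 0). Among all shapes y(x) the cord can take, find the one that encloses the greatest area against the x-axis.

Set up the augmented Lagrangian using a multiplier λ for the length constraint:
    F(y, y') = y − λ sqrt(1 + y'^2).
F has no explicit x dependence, so the Beltrami identity yields a first integral
    F − y' ∂F/∂y' = C.
Compute ∂F/∂y' = −λ y' / sqrt(1 + y'^2). Then
    y − λ sqrt(1 + y'^2) + λ y'^2 / sqrt(1 + y'^2) = C
    ⇒  y − λ / sqrt(1 + y'^2) = C.
Solving for y' and integrating gives
    (x − a)^2 + (y − b)^2 = λ^2,
a circular arc of radius λ. The constants a, b are determined by the endpoint conditions y(-7) = y(18) = 0, and λ is fixed implicitly by the length constraint
    ∫_{-7}^{18} sqrt(1 + y'^2) dx = L.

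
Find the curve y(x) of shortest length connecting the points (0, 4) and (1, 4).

Arc-length functional: J[y] = ∫ sqrt(1 + (y')^2) dx.
Lagrangian L = sqrt(1 + (y')^2) has no explicit y dependence, so ∂L/∂y = 0 and the Euler-Lagrange equation gives
    d/dx( y' / sqrt(1 + (y')^2) ) = 0  ⇒  y' / sqrt(1 + (y')^2) = const.
Hence y' is constant, so y(x) is affine.
Fitting the endpoints (0, 4) and (1, 4):
    slope m = (4 − 4) / (1 − 0) = 0,
    intercept c = 4 − m·0 = 4.
Extremal: y(x) = 4.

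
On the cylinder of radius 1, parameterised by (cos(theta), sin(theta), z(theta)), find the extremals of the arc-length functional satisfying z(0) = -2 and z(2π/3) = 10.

Parameterise the cylinder of radius R = 1 as
    r(θ) = (cos θ, sin θ, z(θ)).
The arc-length element is
    ds = sqrt(1 + (dz/dθ)^2) dθ,
so the Lagrangian is L = sqrt(1 + z'^2).
L depends on z' only, not on z or θ, so ∂L/∂z = 0 and
    ∂L/∂z' = z' / sqrt(1 + z'^2).
The Euler-Lagrange equation gives
    d/dθ( z' / sqrt(1 + z'^2) ) = 0,
so z' is constant. Integrating once:
    z(θ) = a θ + b,
a helix on the cylinder (a straight line when the cylinder is unrolled). The constants a, b are determined by the endpoint conditions.
With endpoint conditions z(0) = -2 and z(2π/3) = 10: from z(0) = b we get b = -2, and a·2π/3 + -2 = 10 gives a = 18/π, so
    z(θ) = (18/π) θ − 2.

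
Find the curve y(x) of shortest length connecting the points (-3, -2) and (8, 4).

Arc-length functional: J[y] = ∫ sqrt(1 + (y')^2) dx.
Lagrangian L = sqrt(1 + (y')^2) has no explicit y dependence, so ∂L/∂y = 0 and the Euler-Lagrange equation gives
    d/dx( y' / sqrt(1 + (y')^2) ) = 0  ⇒  y' / sqrt(1 + (y')^2) = const.
Hence y' is constant, so y(x) is affine.
Fitting the endpoints (-3, -2) and (8, 4):
    slope m = (4 − (-2)) / (8 − (-3)) = 6/11,
    intercept c = (-2) − m·(-3) = -4/11.
Extremal: y(x) = (6/11) x - 4/11.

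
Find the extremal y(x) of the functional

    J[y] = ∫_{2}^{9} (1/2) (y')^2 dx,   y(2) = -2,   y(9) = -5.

The Lagrangian is L = (1/2) (y')^2.
Compute ∂L/∂y = 0, ∂L/∂y' = y'.
The Euler-Lagrange equation d/dx(∂L/∂y') − ∂L/∂y = 0 reduces to
    y'' = 0.
Its general solution is
    y(x) = A x + B,
with A, B fixed by the endpoint conditions.
Applying the endpoint conditions y(2) = -2 and y(9) = -5: solve A·2 + B = -2 and A·9 + B = -5. Subtracting gives A(9 − 2) = -5 − -2, so A = -3/7, and B = -2 − A·2 = -8/7. Therefore
    y(x) = (-3/7) x - 8/7.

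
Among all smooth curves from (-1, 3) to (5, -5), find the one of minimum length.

Arc-length functional: J[y] = ∫ sqrt(1 + (y')^2) dx.
Lagrangian L = sqrt(1 + (y')^2) has no explicit y dependence, so ∂L/∂y = 0 and the Euler-Lagrange equation gives
    d/dx( y' / sqrt(1 + (y')^2) ) = 0  ⇒  y' / sqrt(1 + (y')^2) = const.
Hence y' is constant, so y(x) is affine.
Fitting the endpoints (-1, 3) and (5, -5):
    slope m = ((-5) − 3) / (5 − (-1)) = -4/3,
    intercept c = 3 − m·(-1) = 5/3.
Extremal: y(x) = (-4/3) x + 5/3.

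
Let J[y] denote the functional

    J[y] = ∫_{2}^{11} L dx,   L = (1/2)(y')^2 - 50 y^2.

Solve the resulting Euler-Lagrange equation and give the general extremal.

The Lagrangian is L = (1/2)(y')^2 - 50 y^2.
∂L/∂y = -100y.
∂L/∂y' = y'.
The Euler-Lagrange equation d/dx(∂L/∂y') − ∂L/∂y = 0 becomes:
    y'' + 100 y = 0
General solution: y(x) = A sin(10x) + B cos(10x), where A and B are arbitrary constants fixed by the endpoint conditions.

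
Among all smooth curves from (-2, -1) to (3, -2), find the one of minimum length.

Arc-length functional: J[y] = ∫ sqrt(1 + (y')^2) dx.
Lagrangian L = sqrt(1 + (y')^2) has no explicit y dependence, so ∂L/∂y = 0 and the Euler-Lagrange equation gives
    d/dx( y' / sqrt(1 + (y')^2) ) = 0  ⇒  y' / sqrt(1 + (y')^2) = const.
Hence y' is constant, so y(x) is affine.
Fitting the endpoints (-2, -1) and (3, -2):
    slope m = ((-2) − (-1)) / (3 − (-2)) = -1/5,
    intercept c = (-1) − m·(-2) = -7/5.
Extremal: y(x) = (-1/5) x - 7/5.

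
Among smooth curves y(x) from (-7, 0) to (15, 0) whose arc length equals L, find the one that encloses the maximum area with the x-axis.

Set up the augmented Lagrangian using a multiplier λ for the length constraint:
    F(y, y') = y − λ sqrt(1 + y'^2).
F has no explicit x dependence, so the Beltrami identity yields a first integral
    F − y' ∂F/∂y' = C.
Compute ∂F/∂y' = −λ y' / sqrt(1 + y'^2). Then
    y − λ sqrt(1 + y'^2) + λ y'^2 / sqrt(1 + y'^2) = C
    ⇒  y − λ / sqrt(1 + y'^2) = C.
Solving for y' and integrating gives
    (x − a)^2 + (y − b)^2 = λ^2,
a circular arc of radius λ. The constants a, b are determined by the endpoint conditions y(-7) = y(15) = 0, and λ is fixed implicitly by the length constraint
    ∫_{-7}^{15} sqrt(1 + y'^2) dx = L.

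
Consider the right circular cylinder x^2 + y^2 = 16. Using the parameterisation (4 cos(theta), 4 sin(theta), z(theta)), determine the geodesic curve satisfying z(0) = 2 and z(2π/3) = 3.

Parameterise the cylinder of radius R = 4 as
    r(θ) = (4 cos θ, 4 sin θ, z(θ)).
The arc-length element is
    ds = sqrt(16 + (dz/dθ)^2) dθ,
so the Lagrangian is L = sqrt(16 + z'^2).
L depends on z' only, not on z or θ, so ∂L/∂z = 0 and
    ∂L/∂z' = z' / sqrt(16 + z'^2).
The Euler-Lagrange equation gives
    d/dθ( z' / sqrt(16 + z'^2) ) = 0,
so z' is constant. Integrating once:
    z(θ) = a θ + b,
a helix on the cylinder (a straight line when the cylinder is unrolled). The constants a, b are determined by the endpoint conditions.
With endpoint conditions z(0) = 2 and z(2π/3) = 3: from z(0) = b we get b = 2, and a·2π/3 + 2 = 3 gives a = 3/(2π), so
    z(θ) = (3/(2π)) θ + 2.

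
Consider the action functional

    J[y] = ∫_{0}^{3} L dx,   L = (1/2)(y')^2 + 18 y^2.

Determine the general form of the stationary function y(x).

The Lagrangian is L = (1/2)(y')^2 + 18 y^2.
∂L/∂y = 36y.
∂L/∂y' = y'.
The Euler-Lagrange equation d/dx(∂L/∂y') − ∂L/∂y = 0 becomes:
    y'' - 36 y = 0
General solution: y(x) = A e^(6x) + B e^(-6x), where A and B are arbitrary constants fixed by the endpoint conditions.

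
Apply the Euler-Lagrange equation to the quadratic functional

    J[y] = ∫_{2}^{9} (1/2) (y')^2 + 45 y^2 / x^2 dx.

The Lagrangian is L = (1/2) (y')^2 + 45 y^2 / x^2.
Compute ∂L/∂y = 90y/x^2, ∂L/∂y' = y'.
The Euler-Lagrange equation d/dx(∂L/∂y') − ∂L/∂y = 0 reduces to
    y'' − 90/x^2 · y = 0  (x > 0).
Its general solution is
    y(x) = A x^10 + B x^(-9),
with A, B fixed by the endpoint conditions.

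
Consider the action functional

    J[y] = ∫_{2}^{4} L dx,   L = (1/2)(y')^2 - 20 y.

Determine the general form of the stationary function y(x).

The Lagrangian is L = (1/2)(y')^2 - 20 y.
∂L/∂y = -20.
∂L/∂y' = y'.
The Euler-Lagrange equation d/dx(∂L/∂y') − ∂L/∂y = 0 becomes:
    y'' + 20 = 0
General solution: y(x) = -10 x^2 + A x + B, where A and B are arbitrary constants fixed by the endpoint conditions.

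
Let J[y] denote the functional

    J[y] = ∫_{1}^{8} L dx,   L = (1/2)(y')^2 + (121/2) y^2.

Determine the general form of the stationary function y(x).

The Lagrangian is L = (1/2)(y')^2 + (121/2) y^2.
∂L/∂y = 121y.
∂L/∂y' = y'.
The Euler-Lagrange equation d/dx(∂L/∂y') − ∂L/∂y = 0 becomes:
    y'' - 121 y = 0
General solution: y(x) = A e^(11x) + B e^(-11x), where A and B are arbitrary constants fixed by the endpoint conditions.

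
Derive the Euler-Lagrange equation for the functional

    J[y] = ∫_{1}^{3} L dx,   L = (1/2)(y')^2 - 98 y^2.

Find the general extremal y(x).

The Lagrangian is L = (1/2)(y')^2 - 98 y^2.
∂L/∂y = -196y.
∂L/∂y' = y'.
The Euler-Lagrange equation d/dx(∂L/∂y') − ∂L/∂y = 0 becomes:
    y'' + 196 y = 0
General solution: y(x) = A sin(14x) + B cos(14x), where A and B are arbitrary constants fixed by the endpoint conditions.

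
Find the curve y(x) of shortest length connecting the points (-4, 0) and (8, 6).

Arc-length functional: J[y] = ∫ sqrt(1 + (y')^2) dx.
Lagrangian L = sqrt(1 + (y')^2) has no explicit y dependence, so ∂L/∂y = 0 and the Euler-Lagrange equation gives
    d/dx( y' / sqrt(1 + (y')^2) ) = 0  ⇒  y' / sqrt(1 + (y')^2) = const.
Hence y' is constant, so y(x) is affine.
Fitting the endpoints (-4, 0) and (8, 6):
    slope m = (6 − 0) / (8 − (-4)) = 1/2,
    intercept c = 0 − m·(-4) = 2.
Extremal: y(x) = (1/2) x + 2.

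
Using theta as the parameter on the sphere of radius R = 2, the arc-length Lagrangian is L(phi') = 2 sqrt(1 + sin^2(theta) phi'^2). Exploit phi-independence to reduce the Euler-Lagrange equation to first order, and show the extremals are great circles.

On the sphere of radius R = 2 with spherical coordinates (θ, φ), the induced metric is
    ds^2 = 4(dθ^2 + sin^2(θ) dφ^2).
Parameterise by θ; the arc-length functional is
    J[φ] = ∫ 2 sqrt(1 + sin^2(θ) (dφ/dθ)^2) dθ,
so L = 2 sqrt(1 + sin^2(θ) φ'^2). Compute
    ∂L/∂φ = 0  (L has no explicit φ dependence),
    ∂L/∂φ' = 2 sin^2(θ) φ' / sqrt(1 + sin^2(θ) φ'^2).
Since ∂L/∂φ = 0, the Euler-Lagrange equation
    d/dθ(∂L/∂φ') − ∂L/∂φ = 0
reduces to d/dθ(∂L/∂φ') = 0, i.e. the momentum conjugate to φ is conserved:
    2 sin^2(θ) φ' / sqrt(1 + sin^2(θ) φ'^2) = C.
The overall factor of 2 is constant, so dividing through gives Clairaut's relation sin^2(θ) φ' / sqrt(1 + sin^2(θ) φ'^2) = C' (with C' = C/2). Solving for φ' and integrating gives the great-circle family
    cot(θ) = A cos(φ − φ_0),
i.e. the intersection of the sphere with a plane through the origin. The two constants A and φ_0 (equivalently C and one phase) are fixed by the two endpoint conditions.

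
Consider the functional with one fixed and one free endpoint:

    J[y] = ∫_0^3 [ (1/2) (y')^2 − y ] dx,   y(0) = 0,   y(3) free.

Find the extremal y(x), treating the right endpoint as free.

The Lagrangian L = (1/2) (y')^2 − y gives
    ∂L/∂y = −1,   ∂L/∂y' = y'.
Euler-Lagrange: d/dx(y') − (−1) = 0, i.e. y'' + 1 = 0, so
    y(x) = −(1/2) x^2 + C1 x + C2.
Fixed left endpoint y(0) = 0 ⇒ C2 = 0.
The right endpoint x = 3 is free, so the natural (transversality) condition is ∂L/∂y' |_{x=3} = 0, i.e. y'(3) = 0.
Compute y'(x) = −1 x + C1, so y'(3) = −3 + C1 = 0 ⇒ C1 = 3.
Therefore the extremal is
    y(x) = −x^2/2 + 3 x.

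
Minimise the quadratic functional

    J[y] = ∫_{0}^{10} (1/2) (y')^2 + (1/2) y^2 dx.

The Lagrangian is L = (1/2) (y')^2 + (1/2) y^2.
Compute ∂L/∂y = y, ∂L/∂y' = y'.
The Euler-Lagrange equation d/dx(∂L/∂y') − ∂L/∂y = 0 reduces to
    y'' − y = 0.
Its general solution is
    y(x) = A e^x + B e^(−x),
with A, B fixed by the endpoint conditions.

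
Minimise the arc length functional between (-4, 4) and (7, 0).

Arc-length functional: J[y] = ∫ sqrt(1 + (y')^2) dx.
Lagrangian L = sqrt(1 + (y')^2) has no explicit y dependence, so ∂L/∂y = 0 and the Euler-Lagrange equation gives
    d/dx( y' / sqrt(1 + (y')^2) ) = 0  ⇒  y' / sqrt(1 + (y')^2) = const.
Hence y' is constant, so y(x) is affine.
Fitting the endpoints (-4, 4) and (7, 0):
    slope m = (0 − 4) / (7 − (-4)) = -4/11,
    intercept c = 4 − m·(-4) = 28/11.
Extremal: y(x) = (-4/11) x + 28/11.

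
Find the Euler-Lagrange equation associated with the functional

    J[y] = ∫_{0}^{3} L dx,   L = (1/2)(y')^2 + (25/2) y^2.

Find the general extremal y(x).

The Lagrangian is L = (1/2)(y')^2 + (25/2) y^2.
∂L/∂y = 25y.
∂L/∂y' = y'.
The Euler-Lagrange equation d/dx(∂L/∂y') − ∂L/∂y = 0 becomes:
    y'' - 25 y = 0
General solution: y(x) = A e^(5x) + B e^(-5x), where A and B are arbitrary constants fixed by the endpoint conditions.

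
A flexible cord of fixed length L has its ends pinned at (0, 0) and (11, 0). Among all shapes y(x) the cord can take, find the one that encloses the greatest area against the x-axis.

Set up the augmented Lagrangian using a multiplier λ for the length constraint:
    F(y, y') = y − λ sqrt(1 + y'^2).
F has no explicit x dependence, so the Beltrami identity yields a first integral
    F − y' ∂F/∂y' = C.
Compute ∂F/∂y' = −λ y' / sqrt(1 + y'^2). Then
    y − λ sqrt(1 + y'^2) + λ y'^2 / sqrt(1 + y'^2) = C
    ⇒  y − λ / sqrt(1 + y'^2) = C.
Solving for y' and integrating gives
    (x − a)^2 + (y − b)^2 = λ^2,
a circular arc of radius λ. The constants a, b are determined by the endpoint conditions y(0) = y(11) = 0, and λ is fixed implicitly by the length constraint
    ∫_{0}^{11} sqrt(1 + y'^2) dx = L.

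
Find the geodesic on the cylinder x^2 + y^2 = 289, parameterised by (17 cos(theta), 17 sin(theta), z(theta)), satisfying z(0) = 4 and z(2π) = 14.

Parameterise the cylinder of radius R = 17 as
    r(θ) = (17 cos θ, 17 sin θ, z(θ)).
The arc-length element is
    ds = sqrt(289 + (dz/dθ)^2) dθ,
so the Lagrangian is L = sqrt(289 + z'^2).
L depends on z' only, not on z or θ, so ∂L/∂z = 0 and
    ∂L/∂z' = z' / sqrt(289 + z'^2).
The Euler-Lagrange equation gives
    d/dθ( z' / sqrt(289 + z'^2) ) = 0,
so z' is constant. Integrating once:
    z(θ) = a θ + b,
a helix on the cylinder (a straight line when the cylinder is unrolled). The constants a, b are determined by the endpoint conditions.
With endpoint conditions z(0) = 4 and z(2π) = 14: from z(0) = b we get b = 4, and a·2π + 4 = 14 gives a = 5/π, so
    z(θ) = (5/π) θ + 4.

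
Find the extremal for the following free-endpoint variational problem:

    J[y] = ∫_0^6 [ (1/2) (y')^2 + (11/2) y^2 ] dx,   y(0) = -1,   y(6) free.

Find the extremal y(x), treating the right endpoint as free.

The Lagrangian L = (1/2) (y')^2 + (11/2) y^2 gives
    ∂L/∂y = 11 y,   ∂L/∂y' = y'.
Euler-Lagrange: y'' − 11 y = 0.
With k = sqrt(11), the general solution is
    y(x) = A cosh(sqrt(11) x) + B sinh(sqrt(11) x).
Fixed left endpoint y(0) = -1 ⇒ A = -1.
The right endpoint x = 6 is free, so the natural (transversality) condition is ∂L/∂y' |_{x=6} = 0, i.e. y'(6) = 0.
Compute y'(x) = A k sinh(k x) + B k cosh(k x), so
    y'(6) = A k sinh(k·6) + B k cosh(k·6) = 0
    ⇒ B = −A tanh(k·6) = tanh(sqrt(11)·6).
Therefore the extremal is
    y(x) = −cosh(sqrt(11) x) + tanh(sqrt(11)·6) sinh(sqrt(11) x).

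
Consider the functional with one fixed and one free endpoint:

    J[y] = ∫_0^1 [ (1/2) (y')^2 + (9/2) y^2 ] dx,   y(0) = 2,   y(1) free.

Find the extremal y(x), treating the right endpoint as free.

The Lagrangian L = (1/2) (y')^2 + (9/2) y^2 gives
    ∂L/∂y = 9 y,   ∂L/∂y' = y'.
Euler-Lagrange: y'' − 9 y = 0.
With k = 3, the general solution is
    y(x) = A cosh(3 x) + B sinh(3 x).
Fixed left endpoint y(0) = 2 ⇒ A = 2.
The right endpoint x = 1 is free, so the natural (transversality) condition is ∂L/∂y' |_{x=1} = 0, i.e. y'(1) = 0.
Compute y'(x) = A k sinh(k x) + B k cosh(k x), so
    y'(1) = A k sinh(k·1) + B k cosh(k·1) = 0
    ⇒ B = −A tanh(k·1) = − 2 tanh(3·1).
Therefore the extremal is
    y(x) = 2 cosh(3 x) − 2 tanh(3·1) sinh(3 x).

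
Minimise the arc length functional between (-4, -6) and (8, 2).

Arc-length functional: J[y] = ∫ sqrt(1 + (y')^2) dx.
Lagrangian L = sqrt(1 + (y')^2) has no explicit y dependence, so ∂L/∂y = 0 and the Euler-Lagrange equation gives
    d/dx( y' / sqrt(1 + (y')^2) ) = 0  ⇒  y' / sqrt(1 + (y')^2) = const.
Hence y' is constant, so y(x) is affine.
Fitting the endpoints (-4, -6) and (8, 2):
    slope m = (2 − (-6)) / (8 − (-4)) = 2/3,
    intercept c = (-6) − m·(-4) = -10/3.
Extremal: y(x) = (2/3) x - 10/3.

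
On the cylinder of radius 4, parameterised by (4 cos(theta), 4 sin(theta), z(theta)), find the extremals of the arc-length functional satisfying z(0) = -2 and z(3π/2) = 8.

Parameterise the cylinder of radius R = 4 as
    r(θ) = (4 cos θ, 4 sin θ, z(θ)).
The arc-length element is
    ds = sqrt(16 + (dz/dθ)^2) dθ,
so the Lagrangian is L = sqrt(16 + z'^2).
L depends on z' only, not on z or θ, so ∂L/∂z = 0 and
    ∂L/∂z' = z' / sqrt(16 + z'^2).
The Euler-Lagrange equation gives
    d/dθ( z' / sqrt(16 + z'^2) ) = 0,
so z' is constant. Integrating once:
    z(θ) = a θ + b,
a helix on the cylinder (a straight line when the cylinder is unrolled). The constants a, b are determined by the endpoint conditions.
With endpoint conditions z(0) = -2 and z(3π/2) = 8: from z(0) = b we get b = -2, and a·3π/2 + -2 = 8 gives a = 20/(3π), so
    z(θ) = (20/(3π)) θ − 2.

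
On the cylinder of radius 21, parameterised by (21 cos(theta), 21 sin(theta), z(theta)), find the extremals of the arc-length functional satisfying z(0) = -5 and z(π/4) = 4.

Parameterise the cylinder of radius R = 21 as
    r(θ) = (21 cos θ, 21 sin θ, z(θ)).
The arc-length element is
    ds = sqrt(441 + (dz/dθ)^2) dθ,
so the Lagrangian is L = sqrt(441 + z'^2).
L depends on z' only, not on z or θ, so ∂L/∂z = 0 and
    ∂L/∂z' = z' / sqrt(441 + z'^2).
The Euler-Lagrange equation gives
    d/dθ( z' / sqrt(441 + z'^2) ) = 0,
so z' is constant. Integrating once:
    z(θ) = a θ + b,
a helix on the cylinder (a straight line when the cylinder is unrolled). The constants a, b are determined by the endpoint conditions.
With endpoint conditions z(0) = -5 and z(π/4) = 4: from z(0) = b we get b = -5, and a·π/4 + -5 = 4 gives a = 36/π, so
    z(θ) = (36/π) θ − 5.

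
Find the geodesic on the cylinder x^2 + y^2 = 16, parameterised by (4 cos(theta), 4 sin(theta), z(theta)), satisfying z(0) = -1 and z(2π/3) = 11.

Parameterise the cylinder of radius R = 4 as
    r(θ) = (4 cos θ, 4 sin θ, z(θ)).
The arc-length element is
    ds = sqrt(16 + (dz/dθ)^2) dθ,
so the Lagrangian is L = sqrt(16 + z'^2).
L depends on z' only, not on z or θ, so ∂L/∂z = 0 and
    ∂L/∂z' = z' / sqrt(16 + z'^2).
The Euler-Lagrange equation gives
    d/dθ( z' / sqrt(16 + z'^2) ) = 0,
so z' is constant. Integrating once:
    z(θ) = a θ + b,
a helix on the cylinder (a straight line when the cylinder is unrolled). The constants a, b are determined by the endpoint conditions.
With endpoint conditions z(0) = -1 and z(2π/3) = 11: from z(0) = b we get b = -1, and a·2π/3 + -1 = 11 gives a = 18/π, so
    z(θ) = (18/π) θ − 1.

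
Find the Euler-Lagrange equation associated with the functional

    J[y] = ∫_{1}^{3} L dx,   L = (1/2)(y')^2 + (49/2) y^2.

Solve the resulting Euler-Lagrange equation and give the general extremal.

The Lagrangian is L = (1/2)(y')^2 + (49/2) y^2.
∂L/∂y = 49y.
∂L/∂y' = y'.
The Euler-Lagrange equation d/dx(∂L/∂y') − ∂L/∂y = 0 becomes:
    y'' - 49 y = 0
General solution: y(x) = A e^(7x) + B e^(-7x), where A and B are arbitrary constants fixed by the endpoint conditions.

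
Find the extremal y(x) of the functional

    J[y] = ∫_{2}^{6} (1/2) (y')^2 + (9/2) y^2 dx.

The Lagrangian is L = (1/2) (y')^2 + (9/2) y^2.
Compute ∂L/∂y = 9y, ∂L/∂y' = y'.
The Euler-Lagrange equation d/dx(∂L/∂y') − ∂L/∂y = 0 reduces to
    y'' − 9 y = 0.
Its general solution is
    y(x) = A e^(3x) + B e^(−3x),
with A, B fixed by the endpoint conditions.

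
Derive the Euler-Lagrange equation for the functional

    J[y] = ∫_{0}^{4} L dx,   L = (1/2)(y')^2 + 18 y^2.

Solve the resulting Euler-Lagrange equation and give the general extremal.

The Lagrangian is L = (1/2)(y')^2 + 18 y^2.
∂L/∂y = 36y.
∂L/∂y' = y'.
The Euler-Lagrange equation d/dx(∂L/∂y') − ∂L/∂y = 0 becomes:
    y'' - 36 y = 0
General solution: y(x) = A e^(6x) + B e^(-6x), where A and B are arbitrary constants fixed by the endpoint conditions.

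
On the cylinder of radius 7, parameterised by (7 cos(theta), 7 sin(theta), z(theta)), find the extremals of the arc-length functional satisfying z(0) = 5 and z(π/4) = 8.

Parameterise the cylinder of radius R = 7 as
    r(θ) = (7 cos θ, 7 sin θ, z(θ)).
The arc-length element is
    ds = sqrt(49 + (dz/dθ)^2) dθ,
so the Lagrangian is L = sqrt(49 + z'^2).
L depends on z' only, not on z or θ, so ∂L/∂z = 0 and
    ∂L/∂z' = z' / sqrt(49 + z'^2).
The Euler-Lagrange equation gives
    d/dθ( z' / sqrt(49 + z'^2) ) = 0,
so z' is constant. Integrating once:
    z(θ) = a θ + b,
a helix on the cylinder (a straight line when the cylinder is unrolled). The constants a, b are determined by the endpoint conditions.
With endpoint conditions z(0) = 5 and z(π/4) = 8: from z(0) = b we get b = 5, and a·π/4 + 5 = 8 gives a = 12/π, so
    z(θ) = (12/π) θ + 5.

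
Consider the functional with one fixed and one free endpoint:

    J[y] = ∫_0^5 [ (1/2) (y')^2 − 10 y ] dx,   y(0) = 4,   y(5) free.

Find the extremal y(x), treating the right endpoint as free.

The Lagrangian L = (1/2) (y')^2 − 10 y gives
    ∂L/∂y = −10,   ∂L/∂y' = y'.
Euler-Lagrange: d/dx(y') − (−10) = 0, i.e. y'' + 10 = 0, so
    y(x) = −(10/2) x^2 + C1 x + C2.
Fixed left endpoint y(0) = 4 ⇒ C2 = 4.
The right endpoint x = 5 is free, so the natural (transversality) condition is ∂L/∂y' |_{x=5} = 0, i.e. y'(5) = 0.
Compute y'(x) = −10 x + C1, so y'(5) = −50 + C1 = 0 ⇒ C1 = 50.
Therefore the extremal is
    y(x) = −5 x^2 + 50 x + 4.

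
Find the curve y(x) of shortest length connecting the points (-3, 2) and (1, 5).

Arc-length functional: J[y] = ∫ sqrt(1 + (y')^2) dx.
Lagrangian L = sqrt(1 + (y')^2) has no explicit y dependence, so ∂L/∂y = 0 and the Euler-Lagrange equation gives
    d/dx( y' / sqrt(1 + (y')^2) ) = 0  ⇒  y' / sqrt(1 + (y')^2) = const.
Hence y' is constant, so y(x) is affine.
Fitting the endpoints (-3, 2) and (1, 5):
    slope m = (5 − 2) / (1 − (-3)) = 3/4,
    intercept c = 2 − m·(-3) = 17/4.
Extremal: y(x) = (3/4) x + 17/4.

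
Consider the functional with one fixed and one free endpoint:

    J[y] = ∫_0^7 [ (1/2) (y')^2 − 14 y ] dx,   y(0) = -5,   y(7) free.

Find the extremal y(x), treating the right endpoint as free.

The Lagrangian L = (1/2) (y')^2 − 14 y gives
    ∂L/∂y = −14,   ∂L/∂y' = y'.
Euler-Lagrange: d/dx(y') − (−14) = 0, i.e. y'' + 14 = 0, so
    y(x) = −(14/2) x^2 + C1 x + C2.
Fixed left endpoint y(0) = -5 ⇒ C2 = -5.
The right endpoint x = 7 is free, so the natural (transversality) condition is ∂L/∂y' |_{x=7} = 0, i.e. y'(7) = 0.
Compute y'(x) = −14 x + C1, so y'(7) = −98 + C1 = 0 ⇒ C1 = 98.
Therefore the extremal is
    y(x) = −7 x^2 + 98 x − 5.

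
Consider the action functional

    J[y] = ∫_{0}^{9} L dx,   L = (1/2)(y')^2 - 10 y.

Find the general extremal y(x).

The Lagrangian is L = (1/2)(y')^2 - 10 y.
∂L/∂y = -10.
∂L/∂y' = y'.
The Euler-Lagrange equation d/dx(∂L/∂y') − ∂L/∂y = 0 becomes:
    y'' + 10 = 0
General solution: y(x) = -5 x^2 + A x + B, where A and B are arbitrary constants fixed by the endpoint conditions.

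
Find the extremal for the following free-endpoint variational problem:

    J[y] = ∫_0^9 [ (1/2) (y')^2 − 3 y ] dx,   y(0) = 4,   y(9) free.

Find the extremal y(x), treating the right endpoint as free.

The Lagrangian L = (1/2) (y')^2 − 3 y gives
    ∂L/∂y = −3,   ∂L/∂y' = y'.
Euler-Lagrange: d/dx(y') − (−3) = 0, i.e. y'' + 3 = 0, so
    y(x) = −(3/2) x^2 + C1 x + C2.
Fixed left endpoint y(0) = 4 ⇒ C2 = 4.
The right endpoint x = 9 is free, so the natural (transversality) condition is ∂L/∂y' |_{x=9} = 0, i.e. y'(9) = 0.
Compute y'(x) = −3 x + C1, so y'(9) = −27 + C1 = 0 ⇒ C1 = 27.
Therefore the extremal is
    y(x) = −(3/2) x^2 + 27 x + 4.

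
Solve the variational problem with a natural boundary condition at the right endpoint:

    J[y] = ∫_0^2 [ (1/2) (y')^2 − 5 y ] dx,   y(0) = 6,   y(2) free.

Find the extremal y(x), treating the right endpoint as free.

The Lagrangian L = (1/2) (y')^2 − 5 y gives
    ∂L/∂y = −5,   ∂L/∂y' = y'.
Euler-Lagrange: d/dx(y') − (−5) = 0, i.e. y'' + 5 = 0, so
    y(x) = −(5/2) x^2 + C1 x + C2.
Fixed left endpoint y(0) = 6 ⇒ C2 = 6.
The right endpoint x = 2 is free, so the natural (transversality) condition is ∂L/∂y' |_{x=2} = 0, i.e. y'(2) = 0.
Compute y'(x) = −5 x + C1, so y'(2) = −10 + C1 = 0 ⇒ C1 = 10.
Therefore the extremal is
    y(x) = −(5/2) x^2 + 10 x + 6.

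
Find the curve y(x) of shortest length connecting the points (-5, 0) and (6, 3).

Arc-length functional: J[y] = ∫ sqrt(1 + (y')^2) dx.
Lagrangian L = sqrt(1 + (y')^2) has no explicit y dependence, so ∂L/∂y = 0 and the Euler-Lagrange equation gives
    d/dx( y' / sqrt(1 + (y')^2) ) = 0  ⇒  y' / sqrt(1 + (y')^2) = const.
Hence y' is constant, so y(x) is affine.
Fitting the endpoints (-5, 0) and (6, 3):
    slope m = (3 − 0) / (6 − (-5)) = 3/11,
    intercept c = 0 − m·(-5) = 15/11.
Extremal: y(x) = (3/11) x + 15/11.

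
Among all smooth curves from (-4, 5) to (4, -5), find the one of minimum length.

Arc-length functional: J[y] = ∫ sqrt(1 + (y')^2) dx.
Lagrangian L = sqrt(1 + (y')^2) has no explicit y dependence, so ∂L/∂y = 0 and the Euler-Lagrange equation gives
    d/dx( y' / sqrt(1 + (y')^2) ) = 0  ⇒  y' / sqrt(1 + (y')^2) = const.
Hence y' is constant, so y(x) is affine.
Fitting the endpoints (-4, 5) and (4, -5):
    slope m = ((-5) − 5) / (4 − (-4)) = -5/4,
    intercept c = 5 − m·(-4) = 0.
Extremal: y(x) = (-5/4) x.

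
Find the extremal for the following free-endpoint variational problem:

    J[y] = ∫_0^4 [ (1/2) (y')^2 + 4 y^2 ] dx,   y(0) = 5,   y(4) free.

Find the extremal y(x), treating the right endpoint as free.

The Lagrangian L = (1/2) (y')^2 + 4 y^2 gives
    ∂L/∂y = 8 y,   ∂L/∂y' = y'.
Euler-Lagrange: y'' − 8 y = 0.
With k = sqrt(8), the general solution is
    y(x) = A cosh(sqrt(8) x) + B sinh(sqrt(8) x).
Fixed left endpoint y(0) = 5 ⇒ A = 5.
The right endpoint x = 4 is free, so the natural (transversality) condition is ∂L/∂y' |_{x=4} = 0, i.e. y'(4) = 0.
Compute y'(x) = A k sinh(k x) + B k cosh(k x), so
    y'(4) = A k sinh(k·4) + B k cosh(k·4) = 0
    ⇒ B = −A tanh(k·4) = − 5 tanh(sqrt(8)·4).
Therefore the extremal is
    y(x) = 5 cosh(sqrt(8) x) − 5 tanh(sqrt(8)·4) sinh(sqrt(8) x).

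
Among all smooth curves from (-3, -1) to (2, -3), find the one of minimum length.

Arc-length functional: J[y] = ∫ sqrt(1 + (y')^2) dx.
Lagrangian L = sqrt(1 + (y')^2) has no explicit y dependence, so ∂L/∂y = 0 and the Euler-Lagrange equation gives
    d/dx( y' / sqrt(1 + (y')^2) ) = 0  ⇒  y' / sqrt(1 + (y')^2) = const.
Hence y' is constant, so y(x) is affine.
Fitting the endpoints (-3, -1) and (2, -3):
    slope m = ((-3) − (-1)) / (2 − (-3)) = -2/5,
    intercept c = (-1) − m·(-3) = -11/5.
Extremal: y(x) = (-2/5) x - 11/5.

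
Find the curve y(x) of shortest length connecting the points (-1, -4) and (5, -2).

Arc-length functional: J[y] = ∫ sqrt(1 + (y')^2) dx.
Lagrangian L = sqrt(1 + (y')^2) has no explicit y dependence, so ∂L/∂y = 0 and the Euler-Lagrange equation gives
    d/dx( y' / sqrt(1 + (y')^2) ) = 0  ⇒  y' / sqrt(1 + (y')^2) = const.
Hence y' is constant, so y(x) is affine.
Fitting the endpoints (-1, -4) and (5, -2):
    slope m = ((-2) − (-4)) / (5 − (-1)) = 1/3,
    intercept c = (-4) − m·(-1) = -11/3.
Extremal: y(x) = (1/3) x - 11/3.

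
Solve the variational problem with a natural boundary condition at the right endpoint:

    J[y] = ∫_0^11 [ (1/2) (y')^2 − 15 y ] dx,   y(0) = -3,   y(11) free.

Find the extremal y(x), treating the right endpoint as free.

The Lagrangian L = (1/2) (y')^2 − 15 y gives
    ∂L/∂y = −15,   ∂L/∂y' = y'.
Euler-Lagrange: d/dx(y') − (−15) = 0, i.e. y'' + 15 = 0, so
    y(x) = −(15/2) x^2 + C1 x + C2.
Fixed left endpoint y(0) = -3 ⇒ C2 = -3.
The right endpoint x = 11 is free, so the natural (transversality) condition is ∂L/∂y' |_{x=11} = 0, i.e. y'(11) = 0.
Compute y'(x) = −15 x + C1, so y'(11) = −165 + C1 = 0 ⇒ C1 = 165.
Therefore the extremal is
    y(x) = −(15/2) x^2 + 165 x − 3.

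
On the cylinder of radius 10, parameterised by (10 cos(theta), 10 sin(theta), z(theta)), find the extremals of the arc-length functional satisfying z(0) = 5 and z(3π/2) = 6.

Parameterise the cylinder of radius R = 10 as
    r(θ) = (10 cos θ, 10 sin θ, z(θ)).
The arc-length element is
    ds = sqrt(100 + (dz/dθ)^2) dθ,
so the Lagrangian is L = sqrt(100 + z'^2).
L depends on z' only, not on z or θ, so ∂L/∂z = 0 and
    ∂L/∂z' = z' / sqrt(100 + z'^2).
The Euler-Lagrange equation gives
    d/dθ( z' / sqrt(100 + z'^2) ) = 0,
so z' is constant. Integrating once:
    z(θ) = a θ + b,
a helix on the cylinder (a straight line when the cylinder is unrolled). The constants a, b are determined by the endpoint conditions.
With endpoint conditions z(0) = 5 and z(3π/2) = 6: from z(0) = b we get b = 5, and a·3π/2 + 5 = 6 gives a = 2/(3π), so
    z(θ) = (2/(3π)) θ + 5.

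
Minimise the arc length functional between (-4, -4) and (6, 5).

Arc-length functional: J[y] = ∫ sqrt(1 + (y')^2) dx.
Lagrangian L = sqrt(1 + (y')^2) has no explicit y dependence, so ∂L/∂y = 0 and the Euler-Lagrange equation gives
    d/dx( y' / sqrt(1 + (y')^2) ) = 0  ⇒  y' / sqrt(1 + (y')^2) = const.
Hence y' is constant, so y(x) is affine.
Fitting the endpoints (-4, -4) and (6, 5):
    slope m = (5 − (-4)) / (6 − (-4)) = 9/10,
    intercept c = (-4) − m·(-4) = -2/5.
Extremal: y(x) = (9/10) x - 2/5.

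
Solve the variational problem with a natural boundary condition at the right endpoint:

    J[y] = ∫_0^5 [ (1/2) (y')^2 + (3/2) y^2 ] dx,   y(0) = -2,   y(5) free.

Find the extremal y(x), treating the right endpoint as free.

The Lagrangian L = (1/2) (y')^2 + (3/2) y^2 gives
    ∂L/∂y = 3 y,   ∂L/∂y' = y'.
Euler-Lagrange: y'' − 3 y = 0.
With k = sqrt(3), the general solution is
    y(x) = A cosh(sqrt(3) x) + B sinh(sqrt(3) x).
Fixed left endpoint y(0) = -2 ⇒ A = -2.
The right endpoint x = 5 is free, so the natural (transversality) condition is ∂L/∂y' |_{x=5} = 0, i.e. y'(5) = 0.
Compute y'(x) = A k sinh(k x) + B k cosh(k x), so
    y'(5) = A k sinh(k·5) + B k cosh(k·5) = 0
    ⇒ B = −A tanh(k·5) = 2 tanh(sqrt(3)·5).
Therefore the extremal is
    y(x) = −2 cosh(sqrt(3) x) + 2 tanh(sqrt(3)·5) sinh(sqrt(3) x).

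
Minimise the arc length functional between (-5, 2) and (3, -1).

Arc-length functional: J[y] = ∫ sqrt(1 + (y')^2) dx.
Lagrangian L = sqrt(1 + (y')^2) has no explicit y dependence, so ∂L/∂y = 0 and the Euler-Lagrange equation gives
    d/dx( y' / sqrt(1 + (y')^2) ) = 0  ⇒  y' / sqrt(1 + (y')^2) = const.
Hence y' is constant, so y(x) is affine.
Fitting the endpoints (-5, 2) and (3, -1):
    slope m = ((-1) − 2) / (3 − (-5)) = -3/8,
    intercept c = 2 − m·(-5) = 1/8.
Extremal: y(x) = (-3/8) x + 1/8.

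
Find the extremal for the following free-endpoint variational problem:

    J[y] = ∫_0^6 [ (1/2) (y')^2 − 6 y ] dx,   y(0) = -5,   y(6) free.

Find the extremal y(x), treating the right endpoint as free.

The Lagrangian L = (1/2) (y')^2 − 6 y gives
    ∂L/∂y = −6,   ∂L/∂y' = y'.
Euler-Lagrange: d/dx(y') − (−6) = 0, i.e. y'' + 6 = 0, so
    y(x) = −(6/2) x^2 + C1 x + C2.
Fixed left endpoint y(0) = -5 ⇒ C2 = -5.
The right endpoint x = 6 is free, so the natural (transversality) condition is ∂L/∂y' |_{x=6} = 0, i.e. y'(6) = 0.
Compute y'(x) = −6 x + C1, so y'(6) = −36 + C1 = 0 ⇒ C1 = 36.
Therefore the extremal is
    y(x) = −3 x^2 + 36 x − 5.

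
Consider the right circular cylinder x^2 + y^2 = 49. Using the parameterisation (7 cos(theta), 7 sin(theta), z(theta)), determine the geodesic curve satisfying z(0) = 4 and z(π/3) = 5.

Parameterise the cylinder of radius R = 7 as
    r(θ) = (7 cos θ, 7 sin θ, z(θ)).
The arc-length element is
    ds = sqrt(49 + (dz/dθ)^2) dθ,
so the Lagrangian is L = sqrt(49 + z'^2).
L depends on z' only, not on z or θ, so ∂L/∂z = 0 and
    ∂L/∂z' = z' / sqrt(49 + z'^2).
The Euler-Lagrange equation gives
    d/dθ( z' / sqrt(49 + z'^2) ) = 0,
so z' is constant. Integrating once:
    z(θ) = a θ + b,
a helix on the cylinder (a straight line when the cylinder is unrolled). The constants a, b are determined by the endpoint conditions.
With endpoint conditions z(0) = 4 and z(π/3) = 5: from z(0) = b we get b = 4, and a·π/3 + 4 = 5 gives a = 3/π, so
    z(θ) = (3/π) θ + 4.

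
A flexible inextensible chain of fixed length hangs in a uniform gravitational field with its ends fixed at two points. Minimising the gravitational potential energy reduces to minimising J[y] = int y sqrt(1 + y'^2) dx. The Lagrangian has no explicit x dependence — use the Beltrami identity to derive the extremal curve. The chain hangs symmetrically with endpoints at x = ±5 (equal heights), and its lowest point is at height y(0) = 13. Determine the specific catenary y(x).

The Lagrangian L(y, y') = y sqrt(1 + y'^2) has no explicit x dependence, so the Beltrami identity applies:
    L − y' ∂L/∂y' = C.
Compute ∂L/∂y' = y · y' / sqrt(1 + y'^2). Then
    L − y' ∂L/∂y'
    = y sqrt(1 + y'^2) − y · y'^2 / sqrt(1 + y'^2)
    = y (1 + y'^2 − y'^2) / sqrt(1 + y'^2)
    = y / sqrt(1 + y'^2) = C.
Squaring gives y^2 = C^2 (1 + y'^2), i.e.
    y'^2 = y^2 / C^2 − 1.
Separating variables,
    dy / sqrt(y^2 − C^2) = dx / C,
and integrating gives arccosh(y / C) = (x − a)/C, so
    y(x) = C cosh((x − a)/C),
the catenary. The constants C and a are fixed by the two endpoint conditions (and, for the hanging-chain problem, the length constraint selects C).
Now fit the given data. The endpoints x = ±5 are symmetric at equal height, so the catenary is even about its minimum: a = 0 and y(x) = C cosh(x/C). The lowest point is y(0) = C cosh(0) = C, and we are told y(0) = 13, so C = 13. Therefore
    y(x) = 13 cosh(x/13),
and at the endpoints
    y(±5) = 13 cosh(5/13).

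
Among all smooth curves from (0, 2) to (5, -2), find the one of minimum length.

Arc-length functional: J[y] = ∫ sqrt(1 + (y')^2) dx.
Lagrangian L = sqrt(1 + (y')^2) has no explicit y dependence, so ∂L/∂y = 0 and the Euler-Lagrange equation gives
    d/dx( y' / sqrt(1 + (y')^2) ) = 0  ⇒  y' / sqrt(1 + (y')^2) = const.
Hence y' is constant, so y(x) is affine.
Fitting the endpoints (0, 2) and (5, -2):
    slope m = ((-2) − 2) / (5 − 0) = -4/5,
    intercept c = 2 − m·0 = 2.
Extremal: y(x) = (-4/5) x + 2.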